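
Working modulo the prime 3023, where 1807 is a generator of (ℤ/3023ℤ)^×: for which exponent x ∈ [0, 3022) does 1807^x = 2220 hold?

991

Baby-step giant-step with m = ceil(sqrt(3022)) = 55.
Baby table (1807^j mod 3023 for j=0..54):
  0:1  1:1807  2:409  3:1451  4:1016  5:951  6:1393  7:2015
  8:1413  9:1879  10:524  11:669  12:2706  13:1551  14:336  15:2552
  16:1389  17:833  18:2800  19:2121  20:2506  21:2911  22:157  23:2560
  24:730  25:1082  26:2316  27:1180  28:1045  29:1963  30:1162  31:1772
  32:647  33:2251  34:1622  35:1667  36:1361  37:1628  38:417  39:792
  40:1265  41:467  42:452  43:554  44:465  45:2884  46:2759  47:586
  48:852  49:857  50:823  51:2868  52:1054  53:88  54:1820
Giant step factor: 1807^(-55) ≡ 2544 (mod 3023).
Scan 2220·2544^i mod 3023 for i = 0, 1, …:
  i=0: 2220   i=1: 716   i=2: 1658   i=3: 867
  i=4: 1881   i=5: 2878   i=6: 2949   i=7: 2193
  i=8: 1557   i=9: 878     …   i=17: 722
  i=18: 1807
Match at i=18, j=1: x = 18·55 + 1 = 991.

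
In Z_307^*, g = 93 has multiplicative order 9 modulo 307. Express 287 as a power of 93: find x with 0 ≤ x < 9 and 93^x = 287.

Successive powers of 93 modulo 307:
  93^0=1  93^1=93  93^2=53  93^3=17  93^4=46  93^5=287
So 93^5 ≡ 287 (mod 307), giving x = 5.

5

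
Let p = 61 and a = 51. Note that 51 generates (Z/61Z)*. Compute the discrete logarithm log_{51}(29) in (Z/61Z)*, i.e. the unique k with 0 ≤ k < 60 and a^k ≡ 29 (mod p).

Baby-step giant-step with m = ceil(sqrt(60)) = 8.
Baby table (51^j mod 61 for j=0..7):
  0:1  1:51  2:39  3:37  4:57  5:40  6:27  7:35
Giant step factor: 51^(-8) ≡ 42 (mod 61).
Scan 29·42^i mod 61 for i = 0, 1, …:
  i=0: 29   i=1: 59   i=2: 38   i=3: 10
  i=4: 54   i=5: 11   i=6: 35
Match at i=6, j=7: k = 6·8 + 7 = 55.

55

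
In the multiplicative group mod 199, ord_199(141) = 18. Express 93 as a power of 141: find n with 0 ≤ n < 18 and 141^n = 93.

15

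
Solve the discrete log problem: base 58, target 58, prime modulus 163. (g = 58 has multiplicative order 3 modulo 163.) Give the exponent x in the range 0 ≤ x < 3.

Successive powers of 58 modulo 163:
  58^0=1  58^1=58
So 58^1 ≡ 58 (mod 163), giving x = 1.

1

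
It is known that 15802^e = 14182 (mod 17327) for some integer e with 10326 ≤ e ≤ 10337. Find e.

Compute 15802^10326 mod 17327 = 14386, then multiply by 15802 repeatedly:
  15802^10326=14386  15802^10327=14659  15802^10328=14182
Found 14182 at exponent 10328.

10328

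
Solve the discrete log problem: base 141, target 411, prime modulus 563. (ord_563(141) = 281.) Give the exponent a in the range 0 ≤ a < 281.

Baby-step giant-step with m = ceil(sqrt(281)) = 17.
Baby table (141^j mod 563 for j=0..16):
  0:1  1:141  2:176  3:44  4:11  5:425  6:247  7:484
  8:121  9:171  10:465  11:257  12:205  13:192  14:48  15:12
  16:3
Giant step factor: 141^(-17) ≡ 189 (mod 563).
Scan 411·189^i mod 563 for i = 0, 1, …:
  i=0: 411   i=1: 548   i=2: 543   i=3: 161
  i=4: 27   i=5: 36   i=6: 48
Match at i=6, j=14: a = 6·17 + 14 = 116.

116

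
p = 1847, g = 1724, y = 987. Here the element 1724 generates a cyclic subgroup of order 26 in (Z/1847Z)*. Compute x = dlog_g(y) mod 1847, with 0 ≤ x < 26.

Successive powers of 1724 modulo 1847:
  1724^0=1  1724^1=1724  1724^2=353  1724^3=909  1724^4=860  1724^5=1346
  1724^6=672  1724^7=459  1724^8=800  1724^9=1338  1724^10=1656  1724^11=1329
  1724^12=916  1724^13=1846  1724^14=123  1724^15=1494  1724^16=938  1724^17=987
So 1724^17 ≡ 987 (mod 1847), giving x = 17.

17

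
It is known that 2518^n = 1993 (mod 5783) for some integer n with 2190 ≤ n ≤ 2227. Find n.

2194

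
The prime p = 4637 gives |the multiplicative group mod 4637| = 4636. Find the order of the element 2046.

The order of 2046 must divide p − 1 = 4636 = 2^2 · 19 · 61.
Divisors: 1, 2, 4, 19, 38, 61, 76, 122, 244, 1159, 2318, 4636.
Check each in increasing order: 2046^1 ≡ 2046;  2046^2 ≡ 3542;  2046^4 ≡ 2679;  2046^19 ≡ 1122;  2046^38 ≡ 2257;  2046^61 ≡ 4242;  2046^76 ≡ 2623;  2046^122 ≡ 3004;  2046^244 ≡ 414;  2046^1159 ≡ 2593;  2046^2318 ≡ 4636;  2046^4636 ≡ 1.
Smallest exponent giving 1 is 4636.

4636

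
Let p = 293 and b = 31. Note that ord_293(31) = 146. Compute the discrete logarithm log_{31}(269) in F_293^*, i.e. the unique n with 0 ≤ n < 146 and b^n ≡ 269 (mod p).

Baby-step giant-step with m = ceil(sqrt(146)) = 13.
Baby table (31^j mod 293 for j=0..12):
  0:1  1:31  2:82  3:198  4:278  5:121  6:235  7:253
  8:225  9:236  10:284  11:14  12:141
Giant step factor: 31^(-13) ≡ 61 (mod 293).
Scan 269·61^i mod 293 for i = 0, 1, …:
  i=0: 269   i=1: 1
Match at i=1, j=0: n = 1·13 + 0 = 13.

13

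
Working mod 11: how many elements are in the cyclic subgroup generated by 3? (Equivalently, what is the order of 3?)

5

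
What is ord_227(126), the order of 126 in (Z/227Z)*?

226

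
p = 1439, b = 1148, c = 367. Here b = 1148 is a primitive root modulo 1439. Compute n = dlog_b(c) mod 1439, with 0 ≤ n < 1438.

815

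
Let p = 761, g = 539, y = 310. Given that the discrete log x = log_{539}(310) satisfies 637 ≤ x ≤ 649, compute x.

Compute 539^637 mod 761 = 718, then multiply by 539 repeatedly:
  539^637=718  539^638=414  539^639=173  539^640=405  539^641=649
  539^642=512  539^643=486  539^644=170  539^645=310
Found 310 at exponent 645.

645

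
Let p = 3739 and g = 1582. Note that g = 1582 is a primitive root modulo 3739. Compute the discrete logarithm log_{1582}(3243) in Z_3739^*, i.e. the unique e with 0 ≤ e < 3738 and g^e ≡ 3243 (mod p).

Baby-step giant-step with m = ceil(sqrt(3738)) = 62.
Baby table (1582^j mod 3739 for j=0..61):
  0:1  1:1582  2:1333  3:10  4:864  5:2113  6:100  7:1162
  8:2435  9:1000  10:403  11:1916  12:2522  13:291  14:465  15:2786
  16:2910  17:911  18:1687  19:2927  20:1632  21:1914  22:3097  23:1364
  24:445  25:1058  26:2423  27:711  28:3102  29:1796  30:3371  31:1108
  32:3004  33:59  34:3602  35:128  36:590  37:2369  38:1280  39:2161
  40:1256  41:1583  42:2915  43:1343  44:874  45:2977  46:2213  47:1262
  48:3597  49:3435  50:1403  51:2319  52:699  53:2813  54:756  55:3251
  56:1957  57:82  58:2598  59:875  60:820  61:3546
Giant step factor: 1582^(-62) ≡ 1214 (mod 3739).
Scan 3243·1214^i mod 3739 for i = 0, 1, …:
  i=0: 3243   i=1: 3574   i=2: 1596   i=3: 742
  i=4: 3428   i=5: 85   i=6: 2237   i=7: 1204
  i=8: 3446   i=9: 3242     …   i=26: 3598
  i=27: 820
Match at i=27, j=60: e = 27·62 + 60 = 1734.

1734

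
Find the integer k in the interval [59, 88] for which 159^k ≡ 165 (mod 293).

Compute 159^59 mod 293 = 23, then multiply by 159 repeatedly:
  159^59=23  159^60=141  159^61=151  159^62=276  159^63=227
  159^64=54  159^65=89  159^66=87  159^67=62  159^68=189
  159^69=165
Found 165 at exponent 69.

69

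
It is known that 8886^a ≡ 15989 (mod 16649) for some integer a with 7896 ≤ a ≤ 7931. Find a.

7928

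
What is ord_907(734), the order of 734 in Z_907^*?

453

The order of 734 must divide p − 1 = 906 = 2 · 3 · 151.
Divisors: 1, 2, 3, 6, 151, 302, 453, 906.
Check each in increasing order: 734^1 ≡ 734;  734^2 ≡ 905;  734^3 ≡ 346;  734^6 ≡ 899;  734^151 ≡ 384;  734^302 ≡ 522;  734^453 ≡ 1.
Smallest exponent giving 1 is 453.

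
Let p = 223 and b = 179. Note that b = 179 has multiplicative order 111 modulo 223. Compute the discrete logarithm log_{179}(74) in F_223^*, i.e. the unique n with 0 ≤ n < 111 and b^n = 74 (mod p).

82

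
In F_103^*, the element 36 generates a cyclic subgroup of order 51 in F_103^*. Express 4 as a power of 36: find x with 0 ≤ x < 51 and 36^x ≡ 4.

Baby-step giant-step with m = ceil(sqrt(51)) = 8.
Baby table (36^j mod 103 for j=0..7):
  0:1  1:36  2:60  3:100  4:98  5:26  6:9  7:15
Giant step factor: 36^(-8) ≡ 33 (mod 103).
Scan 4·33^i mod 103 for i = 0, 1, …:
  i=0: 4   i=1: 29   i=2: 30   i=3: 63
  i=4: 19   i=5: 9
Match at i=5, j=6: x = 5·8 + 6 = 46.

46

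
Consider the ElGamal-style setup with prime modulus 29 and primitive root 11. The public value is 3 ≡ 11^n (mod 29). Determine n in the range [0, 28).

Successive powers of 11 modulo 29:
  11^0=1  11^1=11  11^2=5  11^3=26  11^4=25  11^5=14
  11^6=9  11^7=12  11^8=16  11^9=2  11^10=22  11^11=10
  11^12=23  11^13=21  11^14=28  11^15=18  11^16=24  11^17=3
So 11^17 ≡ 3 (mod 29), giving n = 17.

17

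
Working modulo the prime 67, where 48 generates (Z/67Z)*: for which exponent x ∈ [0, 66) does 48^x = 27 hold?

Successive powers of 48 modulo 67:
  48^0=1  48^1=48  48^2=26  48^3=42  48^4=6  48^5=20
  48^6=22  48^7=51  48^8=36  48^9=53  48^10=65  48^11=38
  48^12=15  48^13=50  48^14=55  48^15=27
So 48^15 ≡ 27 (mod 67), giving x = 15.

15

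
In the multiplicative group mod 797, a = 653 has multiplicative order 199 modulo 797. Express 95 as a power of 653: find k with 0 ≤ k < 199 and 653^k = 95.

189

Baby-step giant-step with m = ceil(sqrt(199)) = 15.
Baby table (653^j mod 797 for j=0..14):
  0:1  1:653  2:14  3:375  4:196  5:468  6:353  7:176
  8:160  9:73  10:646  11:225  12:277  13:759  14:690
Giant step factor: 653^(-15) ≡ 397 (mod 797).
Scan 95·397^i mod 797 for i = 0, 1, …:
  i=0: 95   i=1: 256   i=2: 413   i=3: 576
  i=4: 730   i=5: 499   i=6: 447   i=7: 525
  i=8: 408   i=9: 185   i=10: 121   i=11: 217
  i=12: 73
Match at i=12, j=9: k = 12·15 + 9 = 189.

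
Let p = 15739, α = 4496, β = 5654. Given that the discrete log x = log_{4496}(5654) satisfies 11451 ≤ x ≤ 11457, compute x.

Compute 4496^11451 mod 15739 = 9959, then multiply by 4496 repeatedly:
  4496^11451=9959  4496^11452=13948  4496^11453=6032  4496^11454=1575  4496^11455=14389
  4496^11456=5654
Found 5654 at exponent 11456.

11456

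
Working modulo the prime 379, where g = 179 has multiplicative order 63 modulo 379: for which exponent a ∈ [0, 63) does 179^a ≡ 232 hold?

47

Baby-step giant-step with m = ceil(sqrt(63)) = 8.
Baby table (179^j mod 379 for j=0..7):
  0:1  1:179  2:205  3:311  4:335  5:83  6:76  7:339
Giant step factor: 179^(-8) ≡ 37 (mod 379).
Scan 232·37^i mod 379 for i = 0, 1, …:
  i=0: 232   i=1: 246   i=2: 6   i=3: 222
  i=4: 255   i=5: 339
Match at i=5, j=7: a = 5·8 + 7 = 47.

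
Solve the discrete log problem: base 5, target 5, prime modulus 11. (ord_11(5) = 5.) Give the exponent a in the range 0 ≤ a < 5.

1

Successive powers of 5 modulo 11:
  5^0=1  5^1=5
So 5^1 ≡ 5 (mod 11), giving a = 1.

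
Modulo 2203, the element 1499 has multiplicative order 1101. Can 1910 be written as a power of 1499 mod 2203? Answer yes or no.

1910 ∈ ⟨1499⟩ iff 1910^1101 ≡ 1 (mod 2203), since |⟨1499⟩| = 1101.
1910^1101 mod 2203 = 2202.
Since 2202 ≠ 1, 1910 does not lie in the subgroup.

no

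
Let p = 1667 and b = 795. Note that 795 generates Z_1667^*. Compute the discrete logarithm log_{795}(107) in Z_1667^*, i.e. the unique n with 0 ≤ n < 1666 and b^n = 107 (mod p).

83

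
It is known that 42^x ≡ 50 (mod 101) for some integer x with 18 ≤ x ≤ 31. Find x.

Compute 42^18 mod 101 = 77, then multiply by 42 repeatedly:
  42^18=77  42^19=2  42^20=84  42^21=94  42^22=9
  42^23=75  42^24=19  42^25=91  42^26=85  42^27=35
  42^28=56  42^29=29  42^30=6  42^31=50
Found 50 at exponent 31.

31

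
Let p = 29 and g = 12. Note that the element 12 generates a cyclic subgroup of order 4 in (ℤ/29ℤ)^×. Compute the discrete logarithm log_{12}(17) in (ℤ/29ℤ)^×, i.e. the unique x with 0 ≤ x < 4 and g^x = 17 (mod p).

3

Successive powers of 12 modulo 29:
  12^0=1  12^1=12  12^2=28  12^3=17
So 12^3 ≡ 17 (mod 29), giving x = 3.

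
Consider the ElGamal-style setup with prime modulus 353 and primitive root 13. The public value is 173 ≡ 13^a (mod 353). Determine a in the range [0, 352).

Baby-step giant-step with m = ceil(sqrt(352)) = 19.
Baby table (13^j mod 353 for j=0..18):
  0:1  1:13  2:169  3:79  4:321  5:290  6:240  7:296
  8:318  9:251  10:86  11:59  12:61  13:87  14:72  15:230
  16:166  17:40  18:167
Giant step factor: 13^(-19) ≡ 20 (mod 353).
Scan 173·20^i mod 353 for i = 0, 1, …:
  i=0: 173   i=1: 283   i=2: 12   i=3: 240
Match at i=3, j=6: a = 3·19 + 6 = 63.

63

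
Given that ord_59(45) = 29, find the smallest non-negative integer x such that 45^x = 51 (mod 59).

20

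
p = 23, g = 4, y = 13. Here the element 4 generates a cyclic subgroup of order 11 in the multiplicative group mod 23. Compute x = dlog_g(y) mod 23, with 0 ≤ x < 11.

9

Successive powers of 4 modulo 23:
  4^0=1  4^1=4  4^2=16  4^3=18  4^4=3  4^5=12
  4^6=2  4^7=8  4^8=9  4^9=13
So 4^9 ≡ 13 (mod 23), giving x = 9.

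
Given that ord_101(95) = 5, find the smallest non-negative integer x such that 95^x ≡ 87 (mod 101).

Successive powers of 95 modulo 101:
  95^0=1  95^1=95  95^2=36  95^3=87
So 95^3 ≡ 87 (mod 101), giving x = 3.

3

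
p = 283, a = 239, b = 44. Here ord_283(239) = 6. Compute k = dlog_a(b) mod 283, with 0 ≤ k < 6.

4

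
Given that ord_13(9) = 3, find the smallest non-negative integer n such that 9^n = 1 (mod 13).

0

Successive powers of 9 modulo 13:
  9^0=1
So 9^0 ≡ 1 (mod 13), giving n = 0.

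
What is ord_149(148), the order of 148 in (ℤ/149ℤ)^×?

The order of 148 must divide p − 1 = 148 = 2^2 · 37.
Divisors: 1, 2, 4, 37, 74, 148.
Check each in increasing order: 148^1 ≡ 148;  148^2 ≡ 1.
Smallest exponent giving 1 is 2.

2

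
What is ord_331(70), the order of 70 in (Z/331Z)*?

55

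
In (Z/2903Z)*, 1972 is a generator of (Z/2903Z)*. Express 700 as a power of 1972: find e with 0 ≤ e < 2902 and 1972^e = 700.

2500

Baby-step giant-step with m = ceil(sqrt(2902)) = 54.
Baby table (1972^j mod 2903 for j=0..53):
  0:1  1:1972  2:1667  3:1128  4:718  5:2135  6:870  7:2870
  8:1693  9:146  10:515  11:2433  12:2120  13:320  14:1089  15:2191
  16:988  17:423  18:995  19:2615  20:1052  21:1802  22:272  23:2232
  24:556  25:2001  26:795  27:120  28:1497  29:2636  30:1822  31:1973
  32:736  33:2795  34:1846  35:2853  36:102  37:837  38:1660  39:1839
  40:661  41:45  42:1650  43:2440  44:1409  45:377  46:276  47:1411
  48:1418  49:707  50:764  51:2854  52:2074  53:2504
Giant step factor: 1972^(-54) ≡ 934 (mod 2903).
Scan 700·934^i mod 2903 for i = 0, 1, …:
  i=0: 700   i=1: 625   i=2: 247   i=3: 1361
  i=4: 2563   i=5: 1770   i=6: 1373   i=7: 2159
  i=8: 1824   i=9: 2458     …   i=45: 2500
  i=46: 988
Match at i=46, j=16: e = 46·54 + 16 = 2500.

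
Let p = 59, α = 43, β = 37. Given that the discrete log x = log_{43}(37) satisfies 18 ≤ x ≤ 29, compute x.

Compute 43^18 mod 59 = 41, then multiply by 43 repeatedly:
  43^18=41  43^19=52  43^20=53  43^21=37
Found 37 at exponent 21.

21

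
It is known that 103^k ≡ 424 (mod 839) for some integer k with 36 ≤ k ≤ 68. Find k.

Compute 103^36 mod 839 = 681, then multiply by 103 repeatedly:
  103^36=681  103^37=506  103^38=100  103^39=232  103^40=404
  103^41=501  103^42=424
Found 424 at exponent 42.

42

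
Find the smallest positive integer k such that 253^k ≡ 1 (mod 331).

The order of 253 must divide p − 1 = 330 = 2 · 3 · 5 · 11.
Divisors: 1, 2, 3, 5, 6, 10, 11, 15, 22, 30, 33, 55, 66, 110, 165, 330.
Check each in increasing order: 253^1 ≡ 253;  253^2 ≡ 126;  253^3 ≡ 102;  253^5 ≡ 274;  253^6 ≡ 143;  253^10 ≡ 270;  253^11 ≡ 124;  253^15 ≡ 167;  253^22 ≡ 150;  253^30 ≡ 85;  253^33 ≡ 64;  253^55 ≡ 1.
Smallest exponent giving 1 is 55.

55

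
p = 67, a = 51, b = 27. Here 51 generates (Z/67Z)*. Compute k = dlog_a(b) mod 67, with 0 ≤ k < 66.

21

Successive powers of 51 modulo 67:
  51^0=1  51^1=51  51^2=55  51^3=58  51^4=10  51^5=41
  51^6=14  51^7=44  51^8=33  51^9=8  51^10=6  51^11=38
  51^12=62  51^13=13  51^14=60  51^15=45  51^16=17  51^17=63
  51^18=64  51^19=48  51^20=36  51^21=27
So 51^21 ≡ 27 (mod 67), giving k = 21.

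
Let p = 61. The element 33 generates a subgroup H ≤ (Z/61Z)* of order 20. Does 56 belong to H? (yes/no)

no

56 ∈ ⟨33⟩ iff 56^20 ≡ 1 (mod 61), since |⟨33⟩| = 20.
56^20 mod 61 = 47.
Since 47 ≠ 1, 56 does not lie in the subgroup.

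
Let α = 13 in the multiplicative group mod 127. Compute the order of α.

63

The order of 13 must divide p − 1 = 126 = 2 · 3^2 · 7.
Divisors: 1, 2, 3, 6, 7, 9, 14, 18, 21, 42, 63, 126.
Check each in increasing order: 13^1 ≡ 13;  13^2 ≡ 42;  13^3 ≡ 38;  13^6 ≡ 47;  13^7 ≡ 103;  13^9 ≡ 8;  13^14 ≡ 68;  13^18 ≡ 64;  13^21 ≡ 19;  13^42 ≡ 107;  13^63 ≡ 1.
Smallest exponent giving 1 is 63.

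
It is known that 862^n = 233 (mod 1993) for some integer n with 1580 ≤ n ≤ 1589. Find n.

Compute 862^1580 mod 1993 = 1256, then multiply by 862 repeatedly:
  862^1580=1256  862^1581=473  862^1582=1154  862^1583=241  862^1584=470
  862^1585=561  862^1586=1276  862^1587=1769  862^1588=233
Found 233 at exponent 1588.

1588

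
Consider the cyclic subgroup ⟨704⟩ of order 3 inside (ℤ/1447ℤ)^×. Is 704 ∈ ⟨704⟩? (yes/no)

yes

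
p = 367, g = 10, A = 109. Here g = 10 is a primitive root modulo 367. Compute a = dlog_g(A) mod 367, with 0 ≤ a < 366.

Baby-step giant-step with m = ceil(sqrt(366)) = 20.
Baby table (10^j mod 367 for j=0..19):
  0:1  1:10  2:100  3:266  4:91  5:176  6:292  7:351
  8:207  9:235  10:148  11:12  12:120  13:99  14:256  15:358
  16:277  17:201  18:175  19:282
Giant step factor: 10^(-20) ≡ 174 (mod 367).
Scan 109·174^i mod 367 for i = 0, 1, …:
  i=0: 109   i=1: 249   i=2: 20   i=3: 177
  i=4: 337   i=5: 285   i=6: 45   i=7: 123
  i=8: 116   i=9: 366     …   i=17: 339
  i=18: 266
Match at i=18, j=3: a = 18·20 + 3 = 363.

363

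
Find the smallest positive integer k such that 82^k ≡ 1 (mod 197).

196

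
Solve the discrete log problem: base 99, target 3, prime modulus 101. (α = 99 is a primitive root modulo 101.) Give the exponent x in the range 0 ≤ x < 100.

19

Successive powers of 99 modulo 101:
  99^0=1  99^1=99  99^2=4  99^3=93  99^4=16  99^5=69
  99^6=64  99^7=74  99^8=54  99^9=94  99^10=14  99^11=73
  99^12=56  99^13=90  99^14=22  99^15=57  99^16=88  99^17=26
  99^18=49  99^19=3
So 99^19 ≡ 3 (mod 101), giving x = 19.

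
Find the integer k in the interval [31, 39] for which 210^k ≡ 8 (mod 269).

35

Compute 210^31 mod 269 = 227, then multiply by 210 repeatedly:
  210^31=227  210^32=57  210^33=134  210^34=164  210^35=8
Found 8 at exponent 35.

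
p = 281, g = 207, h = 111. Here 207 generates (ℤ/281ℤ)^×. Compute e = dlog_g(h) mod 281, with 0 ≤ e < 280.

64

Baby-step giant-step with m = ceil(sqrt(280)) = 17.
Baby table (207^j mod 281 for j=0..16):
  0:1  1:207  2:137  3:259  4:223  5:77  6:203  7:152
  8:273  9:30  10:28  11:176  12:183  13:227  14:62  15:189
  16:64
Giant step factor: 207^(-17) ≡ 48 (mod 281).
Scan 111·48^i mod 281 for i = 0, 1, …:
  i=0: 111   i=1: 270   i=2: 34   i=3: 227
Match at i=3, j=13: e = 3·17 + 13 = 64.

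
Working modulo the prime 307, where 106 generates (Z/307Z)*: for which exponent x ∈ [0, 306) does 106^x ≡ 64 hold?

108

Baby-step giant-step with m = ceil(sqrt(306)) = 18.
Baby table (106^j mod 307 for j=0..17):
  0:1  1:106  2:184  3:163  4:86  5:213  6:167  7:203
  8:28  9:205  10:240  11:266  12:259  13:131  14:71  15:158
  16:170  17:214
Giant step factor: 106^(-18) ≡ 9 (mod 307).
Scan 64·9^i mod 307 for i = 0, 1, …:
  i=0: 64   i=1: 269   i=2: 272   i=3: 299
  i=4: 235   i=5: 273   i=6: 1
Match at i=6, j=0: x = 6·18 + 0 = 108.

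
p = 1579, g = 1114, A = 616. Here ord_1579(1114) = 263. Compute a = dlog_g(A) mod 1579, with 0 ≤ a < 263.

199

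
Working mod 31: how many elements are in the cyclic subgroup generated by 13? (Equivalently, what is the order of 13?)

The order of 13 must divide p − 1 = 30 = 2 · 3 · 5.
Divisors: 1, 2, 3, 5, 6, 10, 15, 30.
Check each in increasing order: 13^1 ≡ 13;  13^2 ≡ 14;  13^3 ≡ 27;  13^5 ≡ 6;  13^6 ≡ 16;  13^10 ≡ 5;  13^15 ≡ 30;  13^30 ≡ 1.
Smallest exponent giving 1 is 30.

30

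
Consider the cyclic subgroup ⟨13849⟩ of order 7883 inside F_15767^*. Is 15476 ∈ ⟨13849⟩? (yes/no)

15476 ∈ ⟨13849⟩ iff 15476^7883 ≡ 1 (mod 15767), since |⟨13849⟩| = 7883.
15476^7883 mod 15767 = 15766.
Since 15766 ≠ 1, 15476 does not lie in the subgroup.

no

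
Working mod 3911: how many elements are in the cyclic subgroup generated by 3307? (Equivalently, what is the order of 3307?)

The order of 3307 must divide p − 1 = 3910 = 2 · 5 · 17 · 23.
Divisors: 1, 2, 5, 10, 17, 23, 34, 46, 85, 115, 170, 230, 391, 782, 1955, 3910.
Check each in increasing order: 3307^1 ≡ 3307;  3307^2 ≡ 1093;  3307^5 ≡ 3682;  3307^10 ≡ 1598;  3307^17 ≡ 3364;  3307^23 ≡ 3354;  3307^34 ≡ 1973;  3307^46 ≡ 1280;  3307^85 ≡ 1632;  3307^115 ≡ 29;  3307^170 ≡ 33;  3307^230 ≡ 841;  3307^391 ≡ 318;  3307^782 ≡ 3349;  3307^1955 ≡ 1.
Smallest exponent giving 1 is 1955.

1955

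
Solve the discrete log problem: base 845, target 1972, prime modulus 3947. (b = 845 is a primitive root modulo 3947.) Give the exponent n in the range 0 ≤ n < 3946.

970

Baby-step giant-step with m = ceil(sqrt(3946)) = 63.
Baby table (845^j mod 3947 for j=0..62):
  0:1  1:845  2:3565  3:864  4:3832  5:1500  6:513  7:3262
  8:1384  9:1168  10:210  11:3782  12:2667  13:3825  14:3479  15:3187
  16:1161  17:2189  18:2509  19:566  20:683  21:873  22:3543  23:2009
  24:395  25:2227  26:3043  27:1838  28:1939  29:450  30:1338  31:1768
  32:1994  33:3508  34:63  35:1924  36:3563  37:3121  38:649  39:3719
  40:743  41:262  42:358  43:2538  44:1389  45:1446  46:2247  47:208
  48:2092  49:3431  50:2097  51:3709  52:187  53:135  54:3559  55:3688
  56:2177  57:263  58:1203  59:2156  60:2253  61:1331  62:3747
Giant step factor: 845^(-63) ≡ 427 (mod 3947).
Scan 1972·427^i mod 3947 for i = 0, 1, …:
  i=0: 1972   i=1: 1333   i=2: 823   i=3: 138
  i=4: 3668   i=5: 3224   i=6: 3092   i=7: 1986
  i=8: 3364   i=9: 3667     …   i=14: 3185
  i=15: 2227
Match at i=15, j=25: n = 15·63 + 25 = 970.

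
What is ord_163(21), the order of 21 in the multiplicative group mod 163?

27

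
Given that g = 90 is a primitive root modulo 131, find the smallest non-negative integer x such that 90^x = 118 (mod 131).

93

Baby-step giant-step with m = ceil(sqrt(130)) = 12.
Baby table (90^j mod 131 for j=0..11):
  0:1  1:90  2:109  3:116  4:91  5:68  6:94  7:76
  8:28  9:31  10:39  11:104
Giant step factor: 90^(-12) ≡ 20 (mod 131).
Scan 118·20^i mod 131 for i = 0, 1, …:
  i=0: 118   i=1: 2   i=2: 40   i=3: 14
  i=4: 18   i=5: 98   i=6: 126   i=7: 31
Match at i=7, j=9: x = 7·12 + 9 = 93.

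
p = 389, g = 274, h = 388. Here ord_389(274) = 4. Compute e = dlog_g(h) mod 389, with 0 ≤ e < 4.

Successive powers of 274 modulo 389:
  274^0=1  274^1=274  274^2=388
So 274^2 ≡ 388 (mod 389), giving e = 2.

2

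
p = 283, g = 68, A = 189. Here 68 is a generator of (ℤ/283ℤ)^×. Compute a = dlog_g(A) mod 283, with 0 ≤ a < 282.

79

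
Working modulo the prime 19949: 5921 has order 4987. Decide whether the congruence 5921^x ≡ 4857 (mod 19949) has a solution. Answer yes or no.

4857 ∈ ⟨5921⟩ iff 4857^4987 ≡ 1 (mod 19949), since |⟨5921⟩| = 4987.
4857^4987 mod 19949 = 1.
Since 1 = 1, 4857 lies in the subgroup.

yes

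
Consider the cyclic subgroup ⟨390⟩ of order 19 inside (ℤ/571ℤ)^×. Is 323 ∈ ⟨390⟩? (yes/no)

⟨390⟩ has order 19; its elements mod 571 are {1, 31, 55, 59, 64, 94, 99, 116, 131, 170, 214, 271, 306, 323, 350, 353, 390, 407, 563}.
323 is in this set.

yes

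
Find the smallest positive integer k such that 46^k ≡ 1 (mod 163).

81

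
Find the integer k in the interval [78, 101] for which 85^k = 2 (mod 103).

94

Compute 85^78 mod 103 = 8, then multiply by 85 repeatedly:
  85^78=8  85^79=62  85^80=17  85^81=3  85^82=49
  85^83=45  85^84=14  85^85=57  85^86=4  85^87=31
  85^88=60  85^89=53  85^90=76  85^91=74  85^92=7
  85^93=80  85^94=2
Found 2 at exponent 94.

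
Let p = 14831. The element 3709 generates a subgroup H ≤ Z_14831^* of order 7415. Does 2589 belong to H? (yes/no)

yes

2589 ∈ ⟨3709⟩ iff 2589^7415 ≡ 1 (mod 14831), since |⟨3709⟩| = 7415.
2589^7415 mod 14831 = 1.
Since 1 = 1, 2589 lies in the subgroup.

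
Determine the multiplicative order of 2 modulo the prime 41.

20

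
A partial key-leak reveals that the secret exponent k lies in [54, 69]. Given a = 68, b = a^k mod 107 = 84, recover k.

55

Compute 68^54 mod 107 = 39, then multiply by 68 repeatedly:
  68^54=39  68^55=84
Found 84 at exponent 55.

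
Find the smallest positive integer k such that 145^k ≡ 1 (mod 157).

6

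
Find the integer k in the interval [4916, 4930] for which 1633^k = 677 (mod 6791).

4922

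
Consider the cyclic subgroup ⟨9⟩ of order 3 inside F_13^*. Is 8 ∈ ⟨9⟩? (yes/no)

no

⟨9⟩ has order 3; its elements mod 13 are {1, 3, 9}.
8 is not in this set.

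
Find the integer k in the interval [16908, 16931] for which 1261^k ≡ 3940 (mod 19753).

16921

Compute 1261^16908 mod 19753 = 1829, then multiply by 1261 repeatedly:
  1261^16908=1829  1261^16909=15021  1261^16910=18107  1261^16911=18212  1261^16912=12346
  1261^16913=2942  1261^16914=16051  1261^16915=13239  1261^16916=3094  1261^16917=10193
  1261^16918=13923  1261^16919=16239  1261^16920=13271  1261^16921=3940
Found 3940 at exponent 16921.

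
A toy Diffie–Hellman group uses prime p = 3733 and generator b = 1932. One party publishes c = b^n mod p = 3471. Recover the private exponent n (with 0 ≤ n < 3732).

2169

Baby-step giant-step with m = ceil(sqrt(3732)) = 62.
Baby table (1932^j mod 3733 for j=0..61):
  0:1  1:1932  2:3357  3:1503  4:3255  5:2288  6:544  7:2035
  8:771  9:105  10:1278  11:1583  12:1029  13:2072  14:1328  15:1125
  16:894  17:2562  18:3559  19:3535  20:1963  21:3521  22:1046  23:1319
  24:2402  25:545  26:234  27:395  28:1608  29:800  30:138  31:1573
  32:374  33:2099  34:1230  35:2172  36:412  37:855  38:1874  39:3291
  40:913  41:1940  42:148  43:2228  44:347  45:2197  46:183  47:2654
  48:2119  49:2540  50:2118  51:608  52:2494  53:2838  54:2972  55:550
  56:2428  57:2248  58:1657  59:2143  60:379  61:560
Giant step factor: 1932^(-62) ≡ 2280 (mod 3733).
Scan 3471·2280^i mod 3733 for i = 0, 1, …:
  i=0: 3471   i=1: 3653   i=2: 517   i=3: 2865
  i=4: 3183   i=5: 288   i=6: 3365   i=7: 885
  i=8: 1980   i=9: 1203     …   i=33: 1834
  i=34: 560
Match at i=34, j=61: n = 34·62 + 61 = 2169.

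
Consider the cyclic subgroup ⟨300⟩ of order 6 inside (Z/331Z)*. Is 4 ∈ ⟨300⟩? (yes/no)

no

4 ∈ ⟨300⟩ iff 4^6 ≡ 1 (mod 331), since |⟨300⟩| = 6.
4^6 mod 331 = 124.
Since 124 ≠ 1, 4 does not lie in the subgroup.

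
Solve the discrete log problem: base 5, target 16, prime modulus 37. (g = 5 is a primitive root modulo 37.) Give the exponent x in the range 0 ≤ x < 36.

8

Successive powers of 5 modulo 37:
  5^0=1  5^1=5  5^2=25  5^3=14  5^4=33  5^5=17
  5^6=11  5^7=18  5^8=16
So 5^8 ≡ 16 (mod 37), giving x = 8.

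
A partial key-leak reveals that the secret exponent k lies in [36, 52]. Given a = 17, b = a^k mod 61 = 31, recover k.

37

Compute 17^36 mod 61 = 9, then multiply by 17 repeatedly:
  17^36=9  17^37=31
Found 31 at exponent 37.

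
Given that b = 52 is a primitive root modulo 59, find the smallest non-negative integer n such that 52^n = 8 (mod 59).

5

Successive powers of 52 modulo 59:
  52^0=1  52^1=52  52^2=49  52^3=11  52^4=41  52^5=8
So 52^5 ≡ 8 (mod 59), giving n = 5.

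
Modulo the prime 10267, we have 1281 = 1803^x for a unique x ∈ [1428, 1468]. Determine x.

Compute 1803^1428 mod 10267 = 7978, then multiply by 1803 repeatedly:
  1803^1428=7978  1803^1429=267  1803^1430=9119  1803^1431=4090  1803^1432=2564
  1803^1433=2742  1803^1434=5399  1803^1435=1281
Found 1281 at exponent 1435.

1435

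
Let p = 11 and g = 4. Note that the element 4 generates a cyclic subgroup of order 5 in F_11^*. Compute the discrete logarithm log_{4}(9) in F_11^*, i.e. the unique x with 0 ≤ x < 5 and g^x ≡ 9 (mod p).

3

Successive powers of 4 modulo 11:
  4^0=1  4^1=4  4^2=5  4^3=9
So 4^3 ≡ 9 (mod 11), giving x = 3.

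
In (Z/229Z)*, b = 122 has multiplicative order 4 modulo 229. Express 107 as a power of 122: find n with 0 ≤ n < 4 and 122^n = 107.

3

Successive powers of 122 modulo 229:
  122^0=1  122^1=122  122^2=228  122^3=107
So 122^3 ≡ 107 (mod 229), giving n = 3.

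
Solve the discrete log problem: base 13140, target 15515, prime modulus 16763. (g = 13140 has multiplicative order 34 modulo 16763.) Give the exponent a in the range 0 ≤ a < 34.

Successive powers of 13140 modulo 16763:
  13140^0=1  13140^1=13140  13140^2=700  13140^3=11876  13140^4=3873  13140^5=15515
So 13140^5 ≡ 15515 (mod 16763), giving a = 5.

5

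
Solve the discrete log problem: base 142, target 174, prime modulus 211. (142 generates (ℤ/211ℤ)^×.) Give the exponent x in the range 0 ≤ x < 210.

Baby-step giant-step with m = ceil(sqrt(210)) = 15.
Baby table (142^j mod 211 for j=0..14):
  0:1  1:142  2:119  3:18  4:24  5:32  6:113  7:10
  8:154  9:135  10:180  11:29  12:109  13:75  14:100
Giant step factor: 142^(-15) ≡ 67 (mod 211).
Scan 174·67^i mod 211 for i = 0, 1, …:
  i=0: 174   i=1: 53   i=2: 175   i=3: 120
  i=4: 22   i=5: 208   i=6: 10
Match at i=6, j=7: x = 6·15 + 7 = 97.

97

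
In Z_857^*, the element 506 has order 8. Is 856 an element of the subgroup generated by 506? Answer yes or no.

yes

856 ∈ ⟨506⟩ iff 856^8 ≡ 1 (mod 857), since |⟨506⟩| = 8.
856^8 mod 857 = 1.
Since 1 = 1, 856 lies in the subgroup.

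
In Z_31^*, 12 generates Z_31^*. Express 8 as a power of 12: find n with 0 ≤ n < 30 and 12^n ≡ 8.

Successive powers of 12 modulo 31:
  12^0=1  12^1=12  12^2=20  12^3=23  12^4=28  12^5=26
  12^6=2  12^7=24  12^8=9  12^9=15  12^10=25  12^11=21
  12^12=4  12^13=17  12^14=18  12^15=30  12^16=19  12^17=11
  12^18=8
So 12^18 ≡ 8 (mod 31), giving n = 18.

18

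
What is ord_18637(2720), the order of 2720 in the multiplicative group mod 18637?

The order of 2720 must divide p − 1 = 18636 = 2^2 · 3 · 1553.
Divisors: 1, 2, 3, 4, 6, 12, 1553, 3106, 4659, 6212, 9318, 18636.
Check each in increasing order: 2720^1 ≡ 2720;  2720^2 ≡ 18148;  2720^3 ≡ 11784;  2720^4 ≡ 15477;  2720^6 ≡ 17006;  2720^12 ≡ 13707;  2720^1553 ≡ 16187;  2720^3106 ≡ 1386;  2720^4659 ≡ 14871;  2720^6212 ≡ 1385;  2720^9318 ≡ 18636;  2720^18636 ≡ 1.
Smallest exponent giving 1 is 18636.

18636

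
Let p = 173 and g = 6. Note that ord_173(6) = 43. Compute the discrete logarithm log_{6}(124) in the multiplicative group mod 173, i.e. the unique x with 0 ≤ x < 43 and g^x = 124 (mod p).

16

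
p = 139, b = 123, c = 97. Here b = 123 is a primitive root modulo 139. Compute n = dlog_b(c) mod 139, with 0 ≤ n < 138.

23

Baby-step giant-step with m = ceil(sqrt(138)) = 12.
Baby table (123^j mod 139 for j=0..11):
  0:1  1:123  2:117  3:74  4:67  5:40  6:55  7:93
  8:41  9:39  10:71  11:115
Giant step factor: 123^(-12) ≡ 80 (mod 139).
Scan 97·80^i mod 139 for i = 0, 1, …:
  i=0: 97   i=1: 115
Match at i=1, j=11: n = 1·12 + 11 = 23.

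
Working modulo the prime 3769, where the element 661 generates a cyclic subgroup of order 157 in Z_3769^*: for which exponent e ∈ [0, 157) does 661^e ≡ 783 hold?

Baby-step giant-step with m = ceil(sqrt(157)) = 13.
Baby table (661^j mod 3769 for j=0..12):
  0:1  1:661  2:3486  3:1387  4:940  5:3224  6:1579  7:3475
  8:1654  9:284  10:3043  11:2546  12:1932
Giant step factor: 661^(-13) ≡ 3421 (mod 3769).
Scan 783·3421^i mod 3769 for i = 0, 1, …:
  i=0: 783   i=1: 2653   i=2: 161   i=3: 507
  i=4: 707   i=5: 2718   i=6: 155   i=7: 2595
  i=8: 1500   i=9: 1891   i=10: 1507   i=11: 3224
Match at i=11, j=5: e = 11·13 + 5 = 148.

148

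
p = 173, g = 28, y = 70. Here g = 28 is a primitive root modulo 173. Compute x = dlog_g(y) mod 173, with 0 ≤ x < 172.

67

Baby-step giant-step with m = ceil(sqrt(172)) = 14.
Baby table (28^j mod 173 for j=0..13):
  0:1  1:28  2:92  3:154  4:160  5:155  6:15  7:74
  8:169  9:61  10:151  11:76  12:52  13:72
Giant step factor: 28^(-14) ≡ 49 (mod 173).
Scan 70·49^i mod 173 for i = 0, 1, …:
  i=0: 70   i=1: 143   i=2: 87   i=3: 111
  i=4: 76
Match at i=4, j=11: x = 4·14 + 11 = 67.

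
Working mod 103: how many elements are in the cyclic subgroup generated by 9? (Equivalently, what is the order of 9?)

17

The order of 9 must divide p − 1 = 102 = 2 · 3 · 17.
Divisors: 1, 2, 3, 6, 17, 34, 51, 102.
Check each in increasing order: 9^1 ≡ 9;  9^2 ≡ 81;  9^3 ≡ 8;  9^6 ≡ 64;  9^17 ≡ 1.
Smallest exponent giving 1 is 17.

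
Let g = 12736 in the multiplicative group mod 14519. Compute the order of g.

7259

The order of 12736 must divide p − 1 = 14518 = 2 · 7 · 17 · 61.
Divisors: 1, 2, 7, 14, 17, 34, 61, 119, 122, 238, 427, 854, 1037, 2074, 7259, 14518.
Check each in increasing order: 12736^1 ≡ 12736;  12736^2 ≡ 13947;  12736^7 ≡ 10212;  12736^14 ≡ 9486;  12736^17 ≡ 11352;  12736^34 ≡ 11779;  12736^61 ≡ 1338;  12736^119 ≡ 5885;  12736^122 ≡ 4407;  12736^238 ≡ 5410;  12736^427 ≡ 2475;  12736^854 ≡ 13126;  12736^1037 ≡ 4546;  12736^2074 ≡ 5579;  12736^7259 ≡ 1.
Smallest exponent giving 1 is 7259.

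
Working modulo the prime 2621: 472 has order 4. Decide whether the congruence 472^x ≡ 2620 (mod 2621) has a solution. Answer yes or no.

⟨472⟩ has order 4; its elements mod 2621 are {1, 472, 2149, 2620}.
2620 is in this set.

yes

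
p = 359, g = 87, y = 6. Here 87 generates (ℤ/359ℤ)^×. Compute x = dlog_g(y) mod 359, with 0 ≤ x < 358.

114

Baby-step giant-step with m = ceil(sqrt(358)) = 19.
Baby table (87^j mod 359 for j=0..18):
  0:1  1:87  2:30  3:97  4:182  5:38  6:75  7:63
  8:96  9:95  10:8  11:337  12:240  13:58  14:20  15:304
  16:241  17:145  18:50
Giant step factor: 87^(-19) ≡ 265 (mod 359).
Scan 6·265^i mod 359 for i = 0, 1, …:
  i=0: 6   i=1: 154   i=2: 243   i=3: 134
  i=4: 328   i=5: 42   i=6: 1
Match at i=6, j=0: x = 6·19 + 0 = 114.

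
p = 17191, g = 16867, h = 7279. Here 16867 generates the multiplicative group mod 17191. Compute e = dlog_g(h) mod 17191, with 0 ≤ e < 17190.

7407

Baby-step giant-step with m = ceil(sqrt(17190)) = 132.
Baby table (16867^j mod 17191 for j=0..131):
  0:1  1:16867  2:1830  3:8765  4:13846  5:747  6:15837  7:8921
  8:14875  9:11171  10:7897  11:2831  12:11070  13:6239  14:7102  15:2546
  16:264  17:419  18:1772  19:10366  20:10852  21:8107  22:3555  23:17168
  24:7452  25:9483  26:4697  27:8171  28:10  29:13951  30:1109  31:1695
  32:932  33:7470  34:3651  35:3255  36:11222  37:8564  38:10206  39:11119
  40:7554  41:10817  42:2256  43:8269  44:2640  45:4190  46:529  47:514
  48:5374  49:12306  50:1168  51:16961  52:5756  53:8875  54:12588  55:12946
  56:100  57:1982  58:11090  59:16950  60:9320  61:5936  62:2128  63:15359
  64:9074  65:16876  66:16105  67:8044  68:6776  69:5024  70:5369  71:13926
  72:9209  73:7518  74:5290  75:5140  76:2167  77:2723  78:11680  79:14891
  80:5987  81:2795  82:5543  83:9123  84:1000  85:2629  86:7754  87:14781
  88:7245  89:7787  90:4089  91:16062  92:4785  93:14041  94:6331  95:11676
  96:16187  97:15858  98:2117  99:1732  100:6135  101:6416  102:1327  103:17018
  104:4479  105:10039  106:13654  107:11382  108:8297  109:10759  110:3857  111:5275
  112:10000  113:9099  114:8776  115:10282  116:3686  117:9106  118:6508  119:5901
  120:13468  121:2882  122:11737  123:13614  124:7151  125:3861  126:3979  127:129
  128:9777  129:12587  130:13270  131:15461
Giant step factor: 16867^(-132) ≡ 12700 (mod 17191).
Scan 7279·12700^i mod 17191 for i = 0, 1, …:
  i=0: 7279   i=1: 7293   i=2: 13183   i=3: 951
  i=4: 9618   i=5: 6545   i=6: 3015   i=7: 6143
  i=8: 3342   i=9: 16012     …   i=55: 7437
  i=56: 2546
Match at i=56, j=15: e = 56·132 + 15 = 7407.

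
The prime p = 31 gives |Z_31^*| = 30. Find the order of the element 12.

30

The order of 12 must divide p − 1 = 30 = 2 · 3 · 5.
Divisors: 1, 2, 3, 5, 6, 10, 15, 30.
Check each in increasing order: 12^1 ≡ 12;  12^2 ≡ 20;  12^3 ≡ 23;  12^5 ≡ 26;  12^6 ≡ 2;  12^10 ≡ 25;  12^15 ≡ 30;  12^30 ≡ 1.
Smallest exponent giving 1 is 30.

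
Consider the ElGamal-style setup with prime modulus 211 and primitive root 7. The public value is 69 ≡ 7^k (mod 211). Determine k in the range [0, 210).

76

Baby-step giant-step with m = ceil(sqrt(210)) = 15.
Baby table (7^j mod 211 for j=0..14):
  0:1  1:7  2:49  3:132  4:80  5:138  6:122  7:10
  8:70  9:68  10:54  11:167  12:114  13:165  14:100
Giant step factor: 7^(-15) ≡ 63 (mod 211).
Scan 69·63^i mod 211 for i = 0, 1, …:
  i=0: 69   i=1: 127   i=2: 194   i=3: 195
  i=4: 47   i=5: 7
Match at i=5, j=1: k = 5·15 + 1 = 76.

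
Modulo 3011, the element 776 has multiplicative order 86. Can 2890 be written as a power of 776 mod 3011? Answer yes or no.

no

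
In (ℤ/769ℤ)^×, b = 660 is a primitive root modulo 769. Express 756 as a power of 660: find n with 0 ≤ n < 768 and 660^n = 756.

421

Baby-step giant-step with m = ceil(sqrt(768)) = 28.
Baby table (660^j mod 769 for j=0..27):
  0:1  1:660  2:346  3:736  4:521  5:117  6:320  7:494
  8:753  9:206  10:616  11:528  12:123  13:435  14:263  15:555
  16:256  17:549  18:141  19:11  20:339  21:730  22:406  23:348
  24:518  25:444  26:51  27:593
Giant step factor: 660^(-28) ≡ 75 (mod 769).
Scan 756·75^i mod 769 for i = 0, 1, …:
  i=0: 756   i=1: 563   i=2: 699   i=3: 133
  i=4: 747   i=5: 657   i=6: 59   i=7: 580
  i=8: 436   i=9: 402     …   i=14: 624
  i=15: 660
Match at i=15, j=1: n = 15·28 + 1 = 421.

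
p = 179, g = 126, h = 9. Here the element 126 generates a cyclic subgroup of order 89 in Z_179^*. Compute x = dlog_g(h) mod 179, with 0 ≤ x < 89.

29

Successive powers of 126 modulo 179:
  126^0=1  126^1=126  126^2=124  126^3=51  126^4=161  126^5=59
  126^6=95  126^7=156  126^8=145  126^9=12  126^10=80  126^11=56
  126^12=75  126^13=142  126^14=171  126^15=66  126^16=82  126^17=129
  126^18=144  126^19=65  126^20=135  126^21=5  126^22=93  126^23=83
  126^24=76  126^25=89  126^26=116  126^27=117  126^28=64  126^29=9
So 126^29 ≡ 9 (mod 179), giving x = 29.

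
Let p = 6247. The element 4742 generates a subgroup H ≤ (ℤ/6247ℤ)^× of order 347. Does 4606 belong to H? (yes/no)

4606 ∈ ⟨4742⟩ iff 4606^347 ≡ 1 (mod 6247), since |⟨4742⟩| = 347.
4606^347 mod 6247 = 1.
Since 1 = 1, 4606 lies in the subgroup.

yes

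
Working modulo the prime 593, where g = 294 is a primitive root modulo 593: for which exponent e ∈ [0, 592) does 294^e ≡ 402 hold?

522

Baby-step giant-step with m = ceil(sqrt(592)) = 25.
Baby table (294^j mod 593 for j=0..24):
  0:1  1:294  2:451  3:355  4:2  5:588  6:309  7:117
  8:4  9:583  10:25  11:234  12:8  13:573  14:50  15:468
  16:16  17:553  18:100  19:343  20:32  21:513  22:200  23:93
  24:64
Giant step factor: 294^(-25) ≡ 63 (mod 593).
Scan 402·63^i mod 593 for i = 0, 1, …:
  i=0: 402   i=1: 420   i=2: 368   i=3: 57
  i=4: 33   i=5: 300   i=6: 517   i=7: 549
  i=8: 193   i=9: 299     …   i=19: 22
  i=20: 200
Match at i=20, j=22: e = 20·25 + 22 = 522.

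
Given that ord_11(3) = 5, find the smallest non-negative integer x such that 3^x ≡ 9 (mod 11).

2

Successive powers of 3 modulo 11:
  3^0=1  3^1=3  3^2=9
So 3^2 ≡ 9 (mod 11), giving x = 2.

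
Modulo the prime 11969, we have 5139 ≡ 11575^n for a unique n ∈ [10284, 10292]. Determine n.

Compute 11575^10284 mod 11969 = 4097, then multiply by 11575 repeatedly:
  11575^10284=4097  11575^10285=1597  11575^10286=5139
Found 5139 at exponent 10286.

10286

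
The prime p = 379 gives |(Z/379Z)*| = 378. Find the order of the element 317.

The order of 317 must divide p − 1 = 378 = 2 · 3^3 · 7.
Divisors: 1, 2, 3, 6, 7, 9, 14, 18, 21, 27, 42, 54, 63, 126, 189, 378.
Check each in increasing order: 317^1 ≡ 317;  317^2 ≡ 54;  317^3 ≡ 63;  317^6 ≡ 179;  317^7 ≡ 272;  317^9 ≡ 286;  317^14 ≡ 79;  317^18 ≡ 311;  317^21 ≡ 264;  317^27 ≡ 260;  317^42 ≡ 339;  317^54 ≡ 138;  317^63 ≡ 52;  317^126 ≡ 51;  317^189 ≡ 378;  317^378 ≡ 1.
Smallest exponent giving 1 is 378.

378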